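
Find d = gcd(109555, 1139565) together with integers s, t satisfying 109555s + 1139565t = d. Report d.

5

Repeated division:
1139565 = 10*109555 + 44015
109555 = 2*44015 + 21525
44015 = 2*21525 + 965
21525 = 22*965 + 295
965 = 3*295 + 80
295 = 3*80 + 55
80 = 1*55 + 25
55 = 2*25 + 5
25 = 5*5 + 0
gcd(109555, 1139565) = 5.
Back-substituting:
5 = 55 − 2·25
5 = −2·80 + 3·55
5 = 3·295 − 11·80
5 = −11·965 + 36·295
5 = 36·21525 − 803·965
5 = −803·44015 + 1642·21525
5 = 1642·109555 − 4087·44015
5 = −4087·1139565 + 42512·109555
So 5 = (-4087)·1139565 + (42512)·109555.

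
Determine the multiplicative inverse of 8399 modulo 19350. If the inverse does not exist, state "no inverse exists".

599

Extended Euclidean algorithm:
19350 = 2·8399 + 2552
8399 = 3·2552 + 743
2552 = 3·743 + 323
743 = 2·323 + 97
323 = 3·97 + 32
97 = 3·32 + 1
32 = 32·1 + 0
gcd = 1, so the inverse exists. Back-substitute:
1 = 97 − 3·32
1 = −3·323 + 10·97
1 = 10·743 − 23·323
1 = −23·2552 + 79·743
1 = 79·8399 − 260·2552
1 = −260·19350 + 599·8399
So 8399·599 ≡ 1 (mod 19350).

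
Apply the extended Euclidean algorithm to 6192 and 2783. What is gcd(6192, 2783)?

1

Apply Euclid's algorithm to 6192 and 2783:
6192 = 2×2783 + 626
2783 = 4×626 + 279
626 = 2×279 + 68
279 = 4×68 + 7
68 = 9×7 + 5
7 = 1×5 + 2
5 = 2×2 + 1
2 = 2×1 + 0
gcd(6192, 2783) = 1.
Back-substituting:
1 = 5 − 2·2
1 = −2·7 + 3·5
1 = 3·68 − 29·7
1 = −29·279 + 119·68
1 = 119·626 − 267·279
1 = −267·2783 + 1187·626
1 = 1187·6192 − 2641·2783
So 1 = (1187)·6192 + (-2641)·2783.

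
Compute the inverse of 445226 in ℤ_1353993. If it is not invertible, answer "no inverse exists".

Extended Euclidean algorithm:
1353993 = 3×445226 + 18315
445226 = 24×18315 + 5666
18315 = 3×5666 + 1317
5666 = 4×1317 + 398
1317 = 3×398 + 123
398 = 3×123 + 29
123 = 4×29 + 7
29 = 4×7 + 1
7 = 7×1 + 0
Since gcd(445226, 1353993) = 1, back-substitute to write 1 as a combination:
1 = 29 − 4·7
1 = −4·123 + 17·29
1 = 17·398 − 55·123
1 = −55·1317 + 182·398
1 = 182·5666 − 783·1317
1 = −783·18315 + 2531·5666
1 = 2531·445226 − 61527·18315
1 = −61527·1353993 + 187112·445226
So 445226·187112 ≡ 1 (mod 1353993).

187112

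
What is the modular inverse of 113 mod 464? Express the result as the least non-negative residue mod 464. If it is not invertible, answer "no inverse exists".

Extended Euclidean algorithm:
464 = 4×113 + 12
113 = 9×12 + 5
12 = 2×5 + 2
5 = 2×2 + 1
2 = 2×1 + 0
The gcd is 1. Working backward:
1 = 5 − 2·2
1 = −2·12 + 5·5
1 = 5·113 − 47·12
1 = −47·464 + 193·113
So 113·193 ≡ 1 (mod 464).

193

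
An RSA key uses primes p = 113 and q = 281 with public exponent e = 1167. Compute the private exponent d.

1263

φ(n) = (p−1)(q−1) = 112·280 = 31360.
Need d with 1167·d ≡ 1 (mod 31360). Apply the extended Euclidean algorithm:
31360 = 26*1167 + 1018
1167 = 1*1018 + 149
1018 = 6*149 + 124
149 = 1*124 + 25
124 = 4*25 + 24
25 = 1*24 + 1
24 = 24*1 + 0
Back-substitute:
1 = 25 − 24
1 = −124 + 5·25
1 = 5·149 − 6·124
1 = −6·1018 + 41·149
1 = 41·1167 − 47·1018
1 = −47·31360 + 1263·1167
So 1167·1263 ≡ 1 (mod 31360), hence d = 1263.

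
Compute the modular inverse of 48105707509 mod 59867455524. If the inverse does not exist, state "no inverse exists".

Run Euclid on (59867455524, 48105707509):
59867455524 = 1*48105707509 + 11761748015
48105707509 = 4*11761748015 + 1058715449
11761748015 = 11*1058715449 + 115878076
1058715449 = 9*115878076 + 15812765
115878076 = 7*15812765 + 5188721
15812765 = 3*5188721 + 246602
5188721 = 21*246602 + 10079
246602 = 24*10079 + 4706
10079 = 2*4706 + 667
4706 = 7*667 + 37
667 = 18*37 + 1
37 = 37*1 + 0
The gcd is 1. Working backward:
1 = 667 − 18·37
1 = −18·4706 + 127·667
1 = 127·10079 − 272·4706
1 = −272·246602 + 6655·10079
1 = 6655·5188721 − 140027·246602
1 = −140027·15812765 + 426736·5188721
1 = 426736·115878076 − 3127179·15812765
1 = −3127179·1058715449 + 28571347·115878076
1 = 28571347·11761748015 − 317411996·1058715449
1 = −317411996·48105707509 + 1298219331·11761748015
1 = 1298219331·59867455524 − 1615631327·48105707509
So 48105707509·(-1615631327) ≡ 1 (mod 59867455524), and -1615631327 ≡ 58251824197 (mod 59867455524).

58251824197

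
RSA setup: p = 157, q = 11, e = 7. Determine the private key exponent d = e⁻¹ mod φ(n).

223

φ(n) = (p−1)(q−1) = 156·10 = 1560.
Need d with 7·d ≡ 1 (mod 1560). Apply the extended Euclidean algorithm:
1560 = 222×7 + 6
7 = 1×6 + 1
6 = 6×1 + 0
Back-substitute:
1 = 7 − 6
1 = −1560 + 223·7
So 7·223 ≡ 1 (mod 1560), hence d = 223.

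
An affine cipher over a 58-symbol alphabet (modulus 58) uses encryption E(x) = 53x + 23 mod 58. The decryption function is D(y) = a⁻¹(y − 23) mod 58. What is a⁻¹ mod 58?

23

Run Euclid on (58, 53):
58 = 1·53 + 5
53 = 10·5 + 3
5 = 1·3 + 2
3 = 1·2 + 1
2 = 2·1 + 0
gcd = 1, so the inverse exists. Back-substitute:
1 = 3 − 2
1 = −5 + 2·3
1 = 2·53 − 21·5
1 = −21·58 + 23·53
So 53·23 ≡ 1 (mod 58).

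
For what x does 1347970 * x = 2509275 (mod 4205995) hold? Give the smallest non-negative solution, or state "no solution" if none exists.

19182

First find gcd(1347970, 4205995):
4205995 = 3*1347970 + 162085
1347970 = 8*162085 + 51290
162085 = 3*51290 + 8215
51290 = 6*8215 + 2000
8215 = 4*2000 + 215
2000 = 9*215 + 65
215 = 3*65 + 20
65 = 3*20 + 5
20 = 4*5 + 0
gcd = 5 and 5 | 2509275, so solutions exist. Divide through by 5: 269594x ≡ 501855 (mod 841199).
Now find 269594⁻¹ mod 841199:
841199 = 3*269594 + 32417
269594 = 8*32417 + 10258
32417 = 3*10258 + 1643
10258 = 6*1643 + 400
1643 = 4*400 + 43
400 = 9*43 + 13
43 = 3*13 + 4
13 = 3*4 + 1
4 = 4*1 + 0
Back-substitute:
1 = 13 − 3·4
1 = −3·43 + 10·13
1 = 10·400 − 93·43
1 = −93·1643 + 382·400
1 = 382·10258 − 2385·1643
1 = −2385·32417 + 7537·10258
1 = 7537·269594 − 62681·32417
1 = −62681·841199 + 195580·269594
So 269594⁻¹ ≡ 195580 (mod 841199).
Then x ≡ 195580·501855 ≡ 19182 (mod 841199); the smallest non-negative solution is x = 19182.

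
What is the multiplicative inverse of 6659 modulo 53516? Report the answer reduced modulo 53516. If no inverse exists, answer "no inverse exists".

gcd(53516, 6659) by repeated division:
53516 = 8*6659 + 244
6659 = 27*244 + 71
244 = 3*71 + 31
71 = 2*31 + 9
31 = 3*9 + 4
9 = 2*4 + 1
4 = 4*1 + 0
gcd = 1, so the inverse exists. Back-substitute:
1 = 9 − 2·4
1 = −2·31 + 7·9
1 = 7·71 − 16·31
1 = −16·244 + 55·71
1 = 55·6659 − 1501·244
1 = −1501·53516 + 12063·6659
So 6659·12063 ≡ 1 (mod 53516).

12063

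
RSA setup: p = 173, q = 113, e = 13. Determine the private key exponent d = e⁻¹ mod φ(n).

10373

φ(n) = (p−1)(q−1) = 172·112 = 19264.
Need d with 13·d ≡ 1 (mod 19264). Apply the extended Euclidean algorithm:
19264 = 1481*13 + 11
13 = 1*11 + 2
11 = 5*2 + 1
2 = 2*1 + 0
Back-substitute:
1 = 11 − 5·2
1 = −5·13 + 6·11
1 = 6·19264 − 8891·13
So 13·(-8891) ≡ 1 (mod 19264), hence d ≡ -8891 ≡ 10373 (mod 19264).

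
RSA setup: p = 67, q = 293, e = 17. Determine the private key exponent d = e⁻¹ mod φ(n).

φ(n) = (p−1)(q−1) = 66·292 = 19272.
Need d with 17·d ≡ 1 (mod 19272). Apply the extended Euclidean algorithm:
19272 = 1133×17 + 11
17 = 1×11 + 6
11 = 1×6 + 5
6 = 1×5 + 1
5 = 5×1 + 0
Back-substitute:
1 = 6 − 5
1 = −11 + 2·6
1 = 2·17 − 3·11
1 = −3·19272 + 3401·17
So 17·3401 ≡ 1 (mod 19272), hence d = 3401.

3401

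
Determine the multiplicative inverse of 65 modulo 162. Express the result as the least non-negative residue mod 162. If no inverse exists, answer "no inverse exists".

5

gcd(162, 65) by repeated division:
162 = 2·65 + 32
65 = 2·32 + 1
32 = 32·1 + 0
gcd = 1, so the inverse exists. Back-substitute:
1 = 65 − 2·32
1 = −2·162 + 5·65
So 65·5 ≡ 1 (mod 162).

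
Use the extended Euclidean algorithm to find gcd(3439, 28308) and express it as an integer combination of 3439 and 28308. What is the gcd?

1

Euclidean algorithm:
28308 = 8×3439 + 796
3439 = 4×796 + 255
796 = 3×255 + 31
255 = 8×31 + 7
31 = 4×7 + 3
7 = 2×3 + 1
3 = 3×1 + 0
gcd(3439, 28308) = 1.
Working backward:
1 = 7 − 2·3
1 = −2·31 + 9·7
1 = 9·255 − 74·31
1 = −74·796 + 231·255
1 = 231·3439 − 998·796
1 = −998·28308 + 8215·3439
So 1 = (-998)·28308 + (8215)·3439.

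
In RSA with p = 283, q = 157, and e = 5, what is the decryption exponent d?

17597

φ(n) = (p−1)(q−1) = 282·156 = 43992.
Need d with 5·d ≡ 1 (mod 43992). Apply the extended Euclidean algorithm:
43992 = 8798×5 + 2
5 = 2×2 + 1
2 = 2×1 + 0
Back-substitute:
1 = 5 − 2·2
1 = −2·43992 + 17597·5
So 5·17597 ≡ 1 (mod 43992), hence d = 17597.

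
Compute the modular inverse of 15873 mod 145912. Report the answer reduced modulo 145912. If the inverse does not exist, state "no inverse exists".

no inverse exists

Euclidean algorithm on 145912, 15873:
145912 = 9·15873 + 3055
15873 = 5·3055 + 598
3055 = 5·598 + 65
598 = 9·65 + 13
65 = 5·13 + 0
Since gcd = 13 > 1, 15873 is not a unit mod 145912.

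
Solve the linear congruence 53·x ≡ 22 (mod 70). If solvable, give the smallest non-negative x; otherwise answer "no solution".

First find gcd(53, 70):
70 = 1·53 + 17
53 = 3·17 + 2
17 = 8·2 + 1
2 = 2·1 + 0
gcd = 1, so a unique solution mod 70 exists.
Back-substitute for the Bézout coefficients:
1 = 17 − 8·2
1 = −8·53 + 25·17
1 = 25·70 − 33·53
So 53·(-33) ≡ 1 (mod 70), giving 53⁻¹ ≡ 37.
x ≡ 53⁻¹·22 ≡ 37·22 ≡ 44 (mod 70).

44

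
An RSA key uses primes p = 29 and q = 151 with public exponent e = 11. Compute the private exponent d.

2291

φ(n) = (p−1)(q−1) = 28·150 = 4200.
Need d with 11·d ≡ 1 (mod 4200). Apply the extended Euclidean algorithm:
4200 = 381×11 + 9
11 = 1×9 + 2
9 = 4×2 + 1
2 = 2×1 + 0
Back-substitute:
1 = 9 − 4·2
1 = −4·11 + 5·9
1 = 5·4200 − 1909·11
So 11·(-1909) ≡ 1 (mod 4200), hence d ≡ -1909 ≡ 2291 (mod 4200).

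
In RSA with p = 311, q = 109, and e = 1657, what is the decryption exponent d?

24913

φ(n) = (p−1)(q−1) = 310·108 = 33480.
Need d with 1657·d ≡ 1 (mod 33480). Apply the extended Euclidean algorithm:
33480 = 20*1657 + 340
1657 = 4*340 + 297
340 = 1*297 + 43
297 = 6*43 + 39
43 = 1*39 + 4
39 = 9*4 + 3
4 = 1*3 + 1
3 = 3*1 + 0
Back-substitute:
1 = 4 − 3
1 = −39 + 10·4
1 = 10·43 − 11·39
1 = −11·297 + 76·43
1 = 76·340 − 87·297
1 = −87·1657 + 424·340
1 = 424·33480 − 8567·1657
So 1657·(-8567) ≡ 1 (mod 33480), hence d ≡ -8567 ≡ 24913 (mod 33480).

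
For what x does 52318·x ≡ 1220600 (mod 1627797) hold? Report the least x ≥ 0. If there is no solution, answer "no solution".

478487

First find gcd(52318, 1627797):
1627797 = 31*52318 + 5939
52318 = 8*5939 + 4806
5939 = 1*4806 + 1133
4806 = 4*1133 + 274
1133 = 4*274 + 37
274 = 7*37 + 15
37 = 2*15 + 7
15 = 2*7 + 1
7 = 7*1 + 0
gcd = 1, so a unique solution mod 1627797 exists.
Back-substitute for the Bézout coefficients:
1 = 15 − 2·7
1 = −2·37 + 5·15
1 = 5·274 − 37·37
1 = −37·1133 + 153·274
1 = 153·4806 − 649·1133
1 = −649·5939 + 802·4806
1 = 802·52318 − 7065·5939
1 = −7065·1627797 + 219817·52318
So 52318·(219817) ≡ 1 (mod 1627797), giving 52318⁻¹ ≡ 219817.
x ≡ 52318⁻¹·1220600 ≡ 219817·1220600 ≡ 478487 (mod 1627797).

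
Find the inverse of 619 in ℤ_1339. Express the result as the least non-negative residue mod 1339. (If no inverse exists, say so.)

Extended Euclidean algorithm:
1339 = 2*619 + 101
619 = 6*101 + 13
101 = 7*13 + 10
13 = 1*10 + 3
10 = 3*3 + 1
3 = 3*1 + 0
gcd = 1, so the inverse exists. Back-substitute:
1 = 10 − 3·3
1 = −3·13 + 4·10
1 = 4·101 − 31·13
1 = −31·619 + 190·101
1 = 190·1339 − 411·619
So 619·(-411) ≡ 1 (mod 1339), and -411 ≡ 928 (mod 1339).

928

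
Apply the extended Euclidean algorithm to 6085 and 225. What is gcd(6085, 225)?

5

Repeated division:
6085 = 27×225 + 10
225 = 22×10 + 5
10 = 2×5 + 0
gcd(6085, 225) = 5.
Back-substituting:
5 = 225 − 22·10
5 = −22·6085 + 595·225
So 5 = (-22)·6085 + (595)·225.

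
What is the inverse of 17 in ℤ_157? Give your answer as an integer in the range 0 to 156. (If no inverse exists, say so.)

Apply the Euclidean algorithm to 157 and 17:
157 = 9·17 + 4
17 = 4·4 + 1
4 = 4·1 + 0
The gcd is 1. Working backward:
1 = 17 − 4·4
1 = −4·157 + 37·17
So 17·37 ≡ 1 (mod 157).

37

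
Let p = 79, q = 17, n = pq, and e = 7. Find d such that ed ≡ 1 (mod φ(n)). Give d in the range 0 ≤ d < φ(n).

535

φ(n) = (p−1)(q−1) = 78·16 = 1248.
Need d with 7·d ≡ 1 (mod 1248). Apply the extended Euclidean algorithm:
1248 = 178·7 + 2
7 = 3·2 + 1
2 = 2·1 + 0
Back-substitute:
1 = 7 − 3·2
1 = −3·1248 + 535·7
So 7·535 ≡ 1 (mod 1248), hence d = 535.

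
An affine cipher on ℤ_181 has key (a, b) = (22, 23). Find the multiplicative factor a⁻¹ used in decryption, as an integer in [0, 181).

107

Extended Euclidean algorithm:
181 = 8·22 + 5
22 = 4·5 + 2
5 = 2·2 + 1
2 = 2·1 + 0
The gcd is 1. Working backward:
1 = 5 − 2·2
1 = −2·22 + 9·5
1 = 9·181 − 74·22
Hence 22⁻¹ ≡ -74 ≡ 107 (mod 181).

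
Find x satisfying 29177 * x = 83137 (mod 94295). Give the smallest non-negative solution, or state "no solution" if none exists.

12691

First find gcd(29177, 94295):
94295 = 3·29177 + 6764
29177 = 4·6764 + 2121
6764 = 3·2121 + 401
2121 = 5·401 + 116
401 = 3·116 + 53
116 = 2·53 + 10
53 = 5·10 + 3
10 = 3·3 + 1
3 = 3·1 + 0
gcd = 1, so a unique solution mod 94295 exists.
Back-substitute for the Bézout coefficients:
1 = 10 − 3·3
1 = −3·53 + 16·10
1 = 16·116 − 35·53
1 = −35·401 + 121·116
1 = 121·2121 − 640·401
1 = −640·6764 + 2041·2121
1 = 2041·29177 − 8804·6764
1 = −8804·94295 + 28453·29177
So 29177·(28453) ≡ 1 (mod 94295), giving 29177⁻¹ ≡ 28453.
x ≡ 29177⁻¹·83137 ≡ 28453·83137 ≡ 12691 (mod 94295).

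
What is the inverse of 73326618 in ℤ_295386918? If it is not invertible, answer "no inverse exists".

no inverse exists

Euclidean algorithm on 295386918, 73326618:
295386918 = 4*73326618 + 2080446
73326618 = 35*2080446 + 511008
2080446 = 4*511008 + 36414
511008 = 14*36414 + 1212
36414 = 30*1212 + 54
1212 = 22*54 + 24
54 = 2*24 + 6
24 = 4*6 + 0
gcd(73326618, 295386918) = 6 ≠ 1, so 73326618 has no multiplicative inverse modulo 295386918.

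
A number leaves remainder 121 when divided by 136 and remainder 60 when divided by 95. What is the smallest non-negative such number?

3385

Write x = 121 + 136·k. Then 136·k ≡ 60 − 121 ≡ 34 (mod 95).
Need 136⁻¹ mod 95. Extended Euclid on (95, 41):
95 = 2·41 + 13
41 = 3·13 + 2
13 = 6·2 + 1
2 = 2·1 + 0
Back-substitute:
1 = 13 − 6·2
1 = −6·41 + 19·13
1 = 19·95 − 44·41
136⁻¹ ≡ 51 (mod 95), so k ≡ 51·34 ≡ 24 (mod 95).
x = 121 + 136·24 = 3385.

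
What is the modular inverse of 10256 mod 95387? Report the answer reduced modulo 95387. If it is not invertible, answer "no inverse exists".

Extended Euclidean algorithm:
95387 = 9×10256 + 3083
10256 = 3×3083 + 1007
3083 = 3×1007 + 62
1007 = 16×62 + 15
62 = 4×15 + 2
15 = 7×2 + 1
2 = 2×1 + 0
The gcd is 1. Working backward:
1 = 15 − 7·2
1 = −7·62 + 29·15
1 = 29·1007 − 471·62
1 = −471·3083 + 1442·1007
1 = 1442·10256 − 4797·3083
1 = −4797·95387 + 44615·10256
So 10256·44615 ≡ 1 (mod 95387).

44615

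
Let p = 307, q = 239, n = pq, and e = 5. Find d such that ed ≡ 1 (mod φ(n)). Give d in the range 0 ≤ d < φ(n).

φ(n) = (p−1)(q−1) = 306·238 = 72828.
Need d with 5·d ≡ 1 (mod 72828). Apply the extended Euclidean algorithm:
72828 = 14565*5 + 3
5 = 1*3 + 2
3 = 1*2 + 1
2 = 2*1 + 0
Back-substitute:
1 = 3 − 2
1 = −5 + 2·3
1 = 2·72828 − 29131·5
So 5·(-29131) ≡ 1 (mod 72828), hence d ≡ -29131 ≡ 43697 (mod 72828).

43697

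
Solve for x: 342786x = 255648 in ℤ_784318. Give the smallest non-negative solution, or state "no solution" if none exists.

First find gcd(342786, 784318):
784318 = 2·342786 + 98746
342786 = 3·98746 + 46548
98746 = 2·46548 + 5650
46548 = 8·5650 + 1348
5650 = 4·1348 + 258
1348 = 5·258 + 58
258 = 4·58 + 26
58 = 2·26 + 6
26 = 4·6 + 2
6 = 3·2 + 0
gcd = 2 and 2 | 255648, so solutions exist. Divide through by 2: 171393x ≡ 127824 (mod 392159).
Now find 171393⁻¹ mod 392159:
392159 = 2×171393 + 49373
171393 = 3×49373 + 23274
49373 = 2×23274 + 2825
23274 = 8×2825 + 674
2825 = 4×674 + 129
674 = 5×129 + 29
129 = 4×29 + 13
29 = 2×13 + 3
13 = 4×3 + 1
3 = 3×1 + 0
Back-substitute:
1 = 13 − 4·3
1 = −4·29 + 9·13
1 = 9·129 − 40·29
1 = −40·674 + 209·129
1 = 209·2825 − 876·674
1 = −876·23274 + 7217·2825
1 = 7217·49373 − 15310·23274
1 = −15310·171393 + 53147·49373
1 = 53147·392159 − 121604·171393
So 171393·(-121604) ≡ 1 (mod 392159), i.e. 171393⁻¹ ≡ 270555.
Then x ≡ 270555·127824 ≡ 96587 (mod 392159); the smallest non-negative solution is x = 96587.

96587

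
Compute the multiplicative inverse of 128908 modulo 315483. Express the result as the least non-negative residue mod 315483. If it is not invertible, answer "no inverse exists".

Run Euclid on (315483, 128908):
315483 = 2×128908 + 57667
128908 = 2×57667 + 13574
57667 = 4×13574 + 3371
13574 = 4×3371 + 90
3371 = 37×90 + 41
90 = 2×41 + 8
41 = 5×8 + 1
8 = 8×1 + 0
Since gcd(128908, 315483) = 1, back-substitute to write 1 as a combination:
1 = 41 − 5·8
1 = −5·90 + 11·41
1 = 11·3371 − 412·90
1 = −412·13574 + 1659·3371
1 = 1659·57667 − 7048·13574
1 = −7048·128908 + 15755·57667
1 = 15755·315483 − 38558·128908
Hence 128908⁻¹ ≡ -38558 ≡ 276925 (mod 315483).

276925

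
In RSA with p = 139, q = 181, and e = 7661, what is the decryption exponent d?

10661

φ(n) = (p−1)(q−1) = 138·180 = 24840.
Need d with 7661·d ≡ 1 (mod 24840). Apply the extended Euclidean algorithm:
24840 = 3*7661 + 1857
7661 = 4*1857 + 233
1857 = 7*233 + 226
233 = 1*226 + 7
226 = 32*7 + 2
7 = 3*2 + 1
2 = 2*1 + 0
Back-substitute:
1 = 7 − 3·2
1 = −3·226 + 97·7
1 = 97·233 − 100·226
1 = −100·1857 + 797·233
1 = 797·7661 − 3288·1857
1 = −3288·24840 + 10661·7661
So 7661·10661 ≡ 1 (mod 24840), hence d = 10661.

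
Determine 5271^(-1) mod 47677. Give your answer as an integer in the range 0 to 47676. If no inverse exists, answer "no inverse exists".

Compute gcd(5271, 47677):
47677 = 9*5271 + 238
5271 = 22*238 + 35
238 = 6*35 + 28
35 = 1*28 + 7
28 = 4*7 + 0
The gcd is 7, not 1, hence no inverse exists.

no inverse exists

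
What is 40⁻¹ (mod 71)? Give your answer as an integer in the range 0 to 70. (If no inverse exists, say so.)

Extended Euclidean algorithm:
71 = 1·40 + 31
40 = 1·31 + 9
31 = 3·9 + 4
9 = 2·4 + 1
4 = 4·1 + 0
The gcd is 1. Working backward:
1 = 9 − 2·4
1 = −2·31 + 7·9
1 = 7·40 − 9·31
1 = −9·71 + 16·40
So 40·16 ≡ 1 (mod 71).

16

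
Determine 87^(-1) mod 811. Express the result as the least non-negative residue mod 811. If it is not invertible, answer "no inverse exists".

550

Extended Euclidean algorithm:
811 = 9·87 + 28
87 = 3·28 + 3
28 = 9·3 + 1
3 = 3·1 + 0
The gcd is 1. Working backward:
1 = 28 − 9·3
1 = −9·87 + 28·28
1 = 28·811 − 261·87
Hence 87⁻¹ ≡ -261 ≡ 550 (mod 811).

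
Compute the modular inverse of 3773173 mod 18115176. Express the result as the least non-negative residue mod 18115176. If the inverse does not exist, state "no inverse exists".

gcd(18115176, 3773173) by repeated division:
18115176 = 4×3773173 + 3022484
3773173 = 1×3022484 + 750689
3022484 = 4×750689 + 19728
750689 = 38×19728 + 1025
19728 = 19×1025 + 253
1025 = 4×253 + 13
253 = 19×13 + 6
13 = 2×6 + 1
6 = 6×1 + 0
Since gcd(3773173, 18115176) = 1, back-substitute to write 1 as a combination:
1 = 13 − 2·6
1 = −2·253 + 39·13
1 = 39·1025 − 158·253
1 = −158·19728 + 3041·1025
1 = 3041·750689 − 115716·19728
1 = −115716·3022484 + 465905·750689
1 = 465905·3773173 − 581621·3022484
1 = −581621·18115176 + 2792389·3773173
So 3773173·2792389 ≡ 1 (mod 18115176).

2792389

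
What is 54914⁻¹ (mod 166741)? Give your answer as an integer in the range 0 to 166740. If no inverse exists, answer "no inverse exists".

66980

gcd(166741, 54914) by repeated division:
166741 = 3*54914 + 1999
54914 = 27*1999 + 941
1999 = 2*941 + 117
941 = 8*117 + 5
117 = 23*5 + 2
5 = 2*2 + 1
2 = 2*1 + 0
The gcd is 1. Working backward:
1 = 5 − 2·2
1 = −2·117 + 47·5
1 = 47·941 − 378·117
1 = −378·1999 + 803·941
1 = 803·54914 − 22059·1999
1 = −22059·166741 + 66980·54914
So 54914·66980 ≡ 1 (mod 166741).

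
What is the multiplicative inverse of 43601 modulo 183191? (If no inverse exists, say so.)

Extended Euclidean algorithm:
183191 = 4·43601 + 8787
43601 = 4·8787 + 8453
8787 = 1·8453 + 334
8453 = 25·334 + 103
334 = 3·103 + 25
103 = 4·25 + 3
25 = 8·3 + 1
3 = 3·1 + 0
The gcd is 1. Working backward:
1 = 25 − 8·3
1 = −8·103 + 33·25
1 = 33·334 − 107·103
1 = −107·8453 + 2708·334
1 = 2708·8787 − 2815·8453
1 = −2815·43601 + 13968·8787
1 = 13968·183191 − 58687·43601
Hence 43601⁻¹ ≡ -58687 ≡ 124504 (mod 183191).

124504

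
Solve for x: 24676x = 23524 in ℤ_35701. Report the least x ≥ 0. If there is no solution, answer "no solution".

6471

First find gcd(24676, 35701):
35701 = 1·24676 + 11025
24676 = 2·11025 + 2626
11025 = 4·2626 + 521
2626 = 5·521 + 21
521 = 24·21 + 17
21 = 1·17 + 4
17 = 4·4 + 1
4 = 4·1 + 0
gcd = 1, so a unique solution mod 35701 exists.
Back-substitute for the Bézout coefficients:
1 = 17 − 4·4
1 = −4·21 + 5·17
1 = 5·521 − 124·21
1 = −124·2626 + 625·521
1 = 625·11025 − 2624·2626
1 = −2624·24676 + 5873·11025
1 = 5873·35701 − 8497·24676
So 24676·(-8497) ≡ 1 (mod 35701), giving 24676⁻¹ ≡ 27204.
x ≡ 24676⁻¹·23524 ≡ 27204·23524 ≡ 6471 (mod 35701).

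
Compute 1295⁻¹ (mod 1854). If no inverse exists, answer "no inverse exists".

1655

Extended Euclidean algorithm:
1854 = 1·1295 + 559
1295 = 2·559 + 177
559 = 3·177 + 28
177 = 6·28 + 9
28 = 3·9 + 1
9 = 9·1 + 0
The gcd is 1. Working backward:
1 = 28 − 3·9
1 = −3·177 + 19·28
1 = 19·559 − 60·177
1 = −60·1295 + 139·559
1 = 139·1854 − 199·1295
Thus 1295·(-199) ≡ 1 (mod 1854); reducing, -199 mod 1854 = 1655.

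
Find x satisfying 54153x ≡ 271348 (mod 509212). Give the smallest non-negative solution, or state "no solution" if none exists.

33960

First find gcd(54153, 509212):
509212 = 9×54153 + 21835
54153 = 2×21835 + 10483
21835 = 2×10483 + 869
10483 = 12×869 + 55
869 = 15×55 + 44
55 = 1×44 + 11
44 = 4×11 + 0
gcd = 11 and 11 | 271348, so solutions exist. Divide through by 11: 4923x ≡ 24668 (mod 46292).
Now find 4923⁻¹ mod 46292:
46292 = 9×4923 + 1985
4923 = 2×1985 + 953
1985 = 2×953 + 79
953 = 12×79 + 5
79 = 15×5 + 4
5 = 1×4 + 1
4 = 4×1 + 0
Back-substitute:
1 = 5 − 4
1 = −79 + 16·5
1 = 16·953 − 193·79
1 = −193·1985 + 402·953
1 = 402·4923 − 997·1985
1 = −997·46292 + 9375·4923
So 4923⁻¹ ≡ 9375 (mod 46292).
Then x ≡ 9375·24668 ≡ 33960 (mod 46292); the smallest non-negative solution is x = 33960.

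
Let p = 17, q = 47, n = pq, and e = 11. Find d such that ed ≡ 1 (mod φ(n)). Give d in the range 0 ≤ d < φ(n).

67

φ(n) = (p−1)(q−1) = 16·46 = 736.
Need d with 11·d ≡ 1 (mod 736). Apply the extended Euclidean algorithm:
736 = 66·11 + 10
11 = 1·10 + 1
10 = 10·1 + 0
Back-substitute:
1 = 11 − 10
1 = −736 + 67·11
So 11·67 ≡ 1 (mod 736), hence d = 67.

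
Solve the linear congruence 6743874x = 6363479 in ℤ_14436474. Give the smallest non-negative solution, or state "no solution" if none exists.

gcd(6743874, 14436474):
14436474 = 2×6743874 + 948726
6743874 = 7×948726 + 102792
948726 = 9×102792 + 23598
102792 = 4×23598 + 8400
23598 = 2×8400 + 6798
8400 = 1×6798 + 1602
6798 = 4×1602 + 390
1602 = 4×390 + 42
390 = 9×42 + 12
42 = 3×12 + 6
12 = 2×6 + 0
gcd = 6, but 6 ∤ 6363479, so the congruence has no solution.

no solution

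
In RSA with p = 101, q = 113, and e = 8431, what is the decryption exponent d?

φ(n) = (p−1)(q−1) = 100·112 = 11200.
Need d with 8431·d ≡ 1 (mod 11200). Apply the extended Euclidean algorithm:
11200 = 1×8431 + 2769
8431 = 3×2769 + 124
2769 = 22×124 + 41
124 = 3×41 + 1
41 = 41×1 + 0
Back-substitute:
1 = 124 − 3·41
1 = −3·2769 + 67·124
1 = 67·8431 − 204·2769
1 = −204·11200 + 271·8431
So 8431·271 ≡ 1 (mod 11200), hence d = 271.

271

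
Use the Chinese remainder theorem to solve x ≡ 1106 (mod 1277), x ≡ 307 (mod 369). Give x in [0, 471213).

Write x = 1106 + 1277·k. Then 1277·k ≡ 307 − 1106 ≡ 308 (mod 369).
Need 1277⁻¹ mod 369. Extended Euclid on (369, 170):
369 = 2*170 + 29
170 = 5*29 + 25
29 = 1*25 + 4
25 = 6*4 + 1
4 = 4*1 + 0
Back-substitute:
1 = 25 − 6·4
1 = −6·29 + 7·25
1 = 7·170 − 41·29
1 = −41·369 + 89·170
1277⁻¹ ≡ 89 (mod 369), so k ≡ 89·308 ≡ 106 (mod 369).
x = 1106 + 1277·106 = 136468.

136468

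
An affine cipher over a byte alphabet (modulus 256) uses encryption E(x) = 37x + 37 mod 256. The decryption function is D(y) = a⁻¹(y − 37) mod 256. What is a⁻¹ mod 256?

173

Extended Euclidean algorithm:
256 = 6*37 + 34
37 = 1*34 + 3
34 = 11*3 + 1
3 = 3*1 + 0
gcd = 1, so the inverse exists. Back-substitute:
1 = 34 − 11·3
1 = −11·37 + 12·34
1 = 12·256 − 83·37
Hence 37⁻¹ ≡ -83 ≡ 173 (mod 256).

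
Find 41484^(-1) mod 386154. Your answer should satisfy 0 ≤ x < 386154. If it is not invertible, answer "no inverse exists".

no inverse exists

Euclidean algorithm on 386154, 41484:
386154 = 9×41484 + 12798
41484 = 3×12798 + 3090
12798 = 4×3090 + 438
3090 = 7×438 + 24
438 = 18×24 + 6
24 = 4×6 + 0
gcd(41484, 386154) = 6 ≠ 1, so 41484 has no multiplicative inverse modulo 386154.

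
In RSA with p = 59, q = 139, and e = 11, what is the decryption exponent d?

φ(n) = (p−1)(q−1) = 58·138 = 8004.
Need d with 11·d ≡ 1 (mod 8004). Apply the extended Euclidean algorithm:
8004 = 727·11 + 7
11 = 1·7 + 4
7 = 1·4 + 3
4 = 1·3 + 1
3 = 3·1 + 0
Back-substitute:
1 = 4 − 3
1 = −7 + 2·4
1 = 2·11 − 3·7
1 = −3·8004 + 2183·11
So 11·2183 ≡ 1 (mod 8004), hence d = 2183.

2183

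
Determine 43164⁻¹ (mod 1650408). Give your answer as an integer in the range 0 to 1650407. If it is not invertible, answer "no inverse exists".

Euclidean algorithm on 1650408, 43164:
1650408 = 38*43164 + 10176
43164 = 4*10176 + 2460
10176 = 4*2460 + 336
2460 = 7*336 + 108
336 = 3*108 + 12
108 = 9*12 + 0
Since gcd = 12 > 1, 43164 is not a unit mod 1650408.

no inverse exists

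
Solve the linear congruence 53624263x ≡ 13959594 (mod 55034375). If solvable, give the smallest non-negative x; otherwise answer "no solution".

1413988

First find gcd(53624263, 55034375):
55034375 = 1·53624263 + 1410112
53624263 = 38·1410112 + 40007
1410112 = 35·40007 + 9867
40007 = 4·9867 + 539
9867 = 18·539 + 165
539 = 3·165 + 44
165 = 3·44 + 33
44 = 1·33 + 11
33 = 3·11 + 0
gcd = 11 and 11 | 13959594, so solutions exist. Divide through by 11: 4874933x ≡ 1269054 (mod 5003125).
Now find 4874933⁻¹ mod 5003125:
5003125 = 1×4874933 + 128192
4874933 = 38×128192 + 3637
128192 = 35×3637 + 897
3637 = 4×897 + 49
897 = 18×49 + 15
49 = 3×15 + 4
15 = 3×4 + 3
4 = 1×3 + 1
3 = 3×1 + 0
Back-substitute:
1 = 4 − 3
1 = −15 + 4·4
1 = 4·49 − 13·15
1 = −13·897 + 238·49
1 = 238·3637 − 965·897
1 = −965·128192 + 34013·3637
1 = 34013·4874933 − 1293459·128192
1 = −1293459·5003125 + 1327472·4874933
So 4874933⁻¹ ≡ 1327472 (mod 5003125).
Then x ≡ 1327472·1269054 ≡ 1413988 (mod 5003125); the smallest non-negative solution is x = 1413988.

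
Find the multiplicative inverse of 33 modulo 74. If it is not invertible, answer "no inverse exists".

Run Euclid on (74, 33):
74 = 2·33 + 8
33 = 4·8 + 1
8 = 8·1 + 0
Since gcd(33, 74) = 1, back-substitute to write 1 as a combination:
1 = 33 − 4·8
1 = −4·74 + 9·33
So 33·9 ≡ 1 (mod 74).

9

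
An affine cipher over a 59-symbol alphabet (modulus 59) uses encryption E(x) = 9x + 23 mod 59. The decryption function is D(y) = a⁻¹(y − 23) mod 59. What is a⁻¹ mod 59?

Apply the Euclidean algorithm to 59 and 9:
59 = 6×9 + 5
9 = 1×5 + 4
5 = 1×4 + 1
4 = 4×1 + 0
The gcd is 1. Working backward:
1 = 5 − 4
1 = −9 + 2·5
1 = 2·59 − 13·9
Hence 9⁻¹ ≡ -13 ≡ 46 (mod 59).

46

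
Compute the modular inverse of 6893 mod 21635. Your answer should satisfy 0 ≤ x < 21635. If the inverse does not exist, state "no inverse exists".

Apply the Euclidean algorithm to 21635 and 6893:
21635 = 3×6893 + 956
6893 = 7×956 + 201
956 = 4×201 + 152
201 = 1×152 + 49
152 = 3×49 + 5
49 = 9×5 + 4
5 = 1×4 + 1
4 = 4×1 + 0
The gcd is 1. Working backward:
1 = 5 − 4
1 = −49 + 10·5
1 = 10·152 − 31·49
1 = −31·201 + 41·152
1 = 41·956 − 195·201
1 = −195·6893 + 1406·956
1 = 1406·21635 − 4413·6893
Hence 6893⁻¹ ≡ -4413 ≡ 17222 (mod 21635).

17222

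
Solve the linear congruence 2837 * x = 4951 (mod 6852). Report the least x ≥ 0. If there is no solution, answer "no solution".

2231

First find gcd(2837, 6852):
6852 = 2×2837 + 1178
2837 = 2×1178 + 481
1178 = 2×481 + 216
481 = 2×216 + 49
216 = 4×49 + 20
49 = 2×20 + 9
20 = 2×9 + 2
9 = 4×2 + 1
2 = 2×1 + 0
gcd = 1, so a unique solution mod 6852 exists.
Back-substitute for the Bézout coefficients:
1 = 9 − 4·2
1 = −4·20 + 9·9
1 = 9·49 − 22·20
1 = −22·216 + 97·49
1 = 97·481 − 216·216
1 = −216·1178 + 529·481
1 = 529·2837 − 1274·1178
1 = −1274·6852 + 3077·2837
So 2837·(3077) ≡ 1 (mod 6852), giving 2837⁻¹ ≡ 3077.
x ≡ 2837⁻¹·4951 ≡ 3077·4951 ≡ 2231 (mod 6852).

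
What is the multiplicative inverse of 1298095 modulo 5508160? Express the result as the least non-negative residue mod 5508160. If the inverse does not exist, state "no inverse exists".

no inverse exists

Euclidean algorithm on 5508160, 1298095:
5508160 = 4×1298095 + 315780
1298095 = 4×315780 + 34975
315780 = 9×34975 + 1005
34975 = 34×1005 + 805
1005 = 1×805 + 200
805 = 4×200 + 5
200 = 40×5 + 0
Since gcd = 5 > 1, 1298095 is not a unit mod 5508160.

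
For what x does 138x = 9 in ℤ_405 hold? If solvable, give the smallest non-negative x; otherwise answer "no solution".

First find gcd(138, 405):
405 = 2×138 + 129
138 = 1×129 + 9
129 = 14×9 + 3
9 = 3×3 + 0
gcd = 3 and 3 | 9, so solutions exist. Divide through by 3: 46x ≡ 3 (mod 135).
Now find 46⁻¹ mod 135:
135 = 2*46 + 43
46 = 1*43 + 3
43 = 14*3 + 1
3 = 3*1 + 0
Back-substitute:
1 = 43 − 14·3
1 = −14·46 + 15·43
1 = 15·135 − 44·46
So 46·(-44) ≡ 1 (mod 135), i.e. 46⁻¹ ≡ 91.
Then x ≡ 91·3 ≡ 3 (mod 135); the smallest non-negative solution is x = 3.

3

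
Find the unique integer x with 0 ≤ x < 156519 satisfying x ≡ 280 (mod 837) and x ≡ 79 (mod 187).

89839

Write x = 280 + 837·k. Then 837·k ≡ 79 − 280 ≡ 173 (mod 187).
Need 837⁻¹ mod 187. Extended Euclid on (187, 89):
187 = 2×89 + 9
89 = 9×9 + 8
9 = 1×8 + 1
8 = 8×1 + 0
Back-substitute:
1 = 9 − 8
1 = −89 + 10·9
1 = 10·187 − 21·89
837⁻¹ ≡ 166 (mod 187), so k ≡ 166·173 ≡ 107 (mod 187).
x = 280 + 837·107 = 89839.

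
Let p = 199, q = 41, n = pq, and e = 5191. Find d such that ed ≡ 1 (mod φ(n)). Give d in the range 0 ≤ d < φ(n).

φ(n) = (p−1)(q−1) = 198·40 = 7920.
Need d with 5191·d ≡ 1 (mod 7920). Apply the extended Euclidean algorithm:
7920 = 1*5191 + 2729
5191 = 1*2729 + 2462
2729 = 1*2462 + 267
2462 = 9*267 + 59
267 = 4*59 + 31
59 = 1*31 + 28
31 = 1*28 + 3
28 = 9*3 + 1
3 = 3*1 + 0
Back-substitute:
1 = 28 − 9·3
1 = −9·31 + 10·28
1 = 10·59 − 19·31
1 = −19·267 + 86·59
1 = 86·2462 − 793·267
1 = −793·2729 + 879·2462
1 = 879·5191 − 1672·2729
1 = −1672·7920 + 2551·5191
So 5191·2551 ≡ 1 (mod 7920), hence d = 2551.

2551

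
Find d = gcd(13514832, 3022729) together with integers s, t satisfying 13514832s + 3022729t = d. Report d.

1

Euclidean algorithm:
13514832 = 4·3022729 + 1423916
3022729 = 2·1423916 + 174897
1423916 = 8·174897 + 24740
174897 = 7·24740 + 1717
24740 = 14·1717 + 702
1717 = 2·702 + 313
702 = 2·313 + 76
313 = 4·76 + 9
76 = 8·9 + 4
9 = 2·4 + 1
4 = 4·1 + 0
gcd(13514832, 3022729) = 1.
Working backward:
1 = 9 − 2·4
1 = −2·76 + 17·9
1 = 17·313 − 70·76
1 = −70·702 + 157·313
1 = 157·1717 − 384·702
1 = −384·24740 + 5533·1717
1 = 5533·174897 − 39115·24740
1 = −39115·1423916 + 318453·174897
1 = 318453·3022729 − 676021·1423916
1 = −676021·13514832 + 3022537·3022729
So 1 = (-676021)·13514832 + (3022537)·3022729.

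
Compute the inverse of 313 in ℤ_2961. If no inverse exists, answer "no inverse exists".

2488

Apply the Euclidean algorithm to 2961 and 313:
2961 = 9×313 + 144
313 = 2×144 + 25
144 = 5×25 + 19
25 = 1×19 + 6
19 = 3×6 + 1
6 = 6×1 + 0
gcd = 1, so the inverse exists. Back-substitute:
1 = 19 − 3·6
1 = −3·25 + 4·19
1 = 4·144 − 23·25
1 = −23·313 + 50·144
1 = 50·2961 − 473·313
Thus 313·(-473) ≡ 1 (mod 2961); reducing, -473 mod 2961 = 2488.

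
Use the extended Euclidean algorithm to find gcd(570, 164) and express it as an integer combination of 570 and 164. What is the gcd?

2

Euclidean algorithm:
570 = 3×164 + 78
164 = 2×78 + 8
78 = 9×8 + 6
8 = 1×6 + 2
6 = 3×2 + 0
gcd(570, 164) = 2.
Back-substituting:
2 = 8 − 6
2 = −78 + 10·8
2 = 10·164 − 21·78
2 = −21·570 + 73·164
So 2 = (-21)·570 + (73)·164.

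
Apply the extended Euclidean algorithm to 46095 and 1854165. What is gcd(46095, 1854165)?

Repeated division:
1854165 = 40×46095 + 10365
46095 = 4×10365 + 4635
10365 = 2×4635 + 1095
4635 = 4×1095 + 255
1095 = 4×255 + 75
255 = 3×75 + 30
75 = 2×30 + 15
30 = 2×15 + 0
gcd(46095, 1854165) = 15.
Working backward:
15 = 75 − 2·30
15 = −2·255 + 7·75
15 = 7·1095 − 30·255
15 = −30·4635 + 127·1095
15 = 127·10365 − 284·4635
15 = −284·46095 + 1263·10365
15 = 1263·1854165 − 50804·46095
So 15 = (1263)·1854165 + (-50804)·46095.

15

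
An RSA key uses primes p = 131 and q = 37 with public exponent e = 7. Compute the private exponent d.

φ(n) = (p−1)(q−1) = 130·36 = 4680.
Need d with 7·d ≡ 1 (mod 4680). Apply the extended Euclidean algorithm:
4680 = 668·7 + 4
7 = 1·4 + 3
4 = 1·3 + 1
3 = 3·1 + 0
Back-substitute:
1 = 4 − 3
1 = −7 + 2·4
1 = 2·4680 − 1337·7
So 7·(-1337) ≡ 1 (mod 4680), hence d ≡ -1337 ≡ 3343 (mod 4680).

3343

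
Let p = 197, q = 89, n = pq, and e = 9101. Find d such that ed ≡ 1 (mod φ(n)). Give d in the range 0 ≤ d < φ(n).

φ(n) = (p−1)(q−1) = 196·88 = 17248.
Need d with 9101·d ≡ 1 (mod 17248). Apply the extended Euclidean algorithm:
17248 = 1·9101 + 8147
9101 = 1·8147 + 954
8147 = 8·954 + 515
954 = 1·515 + 439
515 = 1·439 + 76
439 = 5·76 + 59
76 = 1·59 + 17
59 = 3·17 + 8
17 = 2·8 + 1
8 = 8·1 + 0
Back-substitute:
1 = 17 − 2·8
1 = −2·59 + 7·17
1 = 7·76 − 9·59
1 = −9·439 + 52·76
1 = 52·515 − 61·439
1 = −61·954 + 113·515
1 = 113·8147 − 965·954
1 = −965·9101 + 1078·8147
1 = 1078·17248 − 2043·9101
So 9101·(-2043) ≡ 1 (mod 17248), hence d ≡ -2043 ≡ 15205 (mod 17248).

15205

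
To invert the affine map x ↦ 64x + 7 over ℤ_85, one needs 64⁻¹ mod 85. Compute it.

Extended Euclidean algorithm:
85 = 1*64 + 21
64 = 3*21 + 1
21 = 21*1 + 0
Since gcd(64, 85) = 1, back-substitute to write 1 as a combination:
1 = 64 − 3·21
1 = −3·85 + 4·64
So 64·4 ≡ 1 (mod 85).

4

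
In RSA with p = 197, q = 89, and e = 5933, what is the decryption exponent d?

14149

φ(n) = (p−1)(q−1) = 196·88 = 17248.
Need d with 5933·d ≡ 1 (mod 17248). Apply the extended Euclidean algorithm:
17248 = 2*5933 + 5382
5933 = 1*5382 + 551
5382 = 9*551 + 423
551 = 1*423 + 128
423 = 3*128 + 39
128 = 3*39 + 11
39 = 3*11 + 6
11 = 1*6 + 5
6 = 1*5 + 1
5 = 5*1 + 0
Back-substitute:
1 = 6 − 5
1 = −11 + 2·6
1 = 2·39 − 7·11
1 = −7·128 + 23·39
1 = 23·423 − 76·128
1 = −76·551 + 99·423
1 = 99·5382 − 967·551
1 = −967·5933 + 1066·5382
1 = 1066·17248 − 3099·5933
So 5933·(-3099) ≡ 1 (mod 17248), hence d ≡ -3099 ≡ 14149 (mod 17248).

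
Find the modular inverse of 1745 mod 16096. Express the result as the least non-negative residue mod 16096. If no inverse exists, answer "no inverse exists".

13873

Run Euclid on (16096, 1745):
16096 = 9·1745 + 391
1745 = 4·391 + 181
391 = 2·181 + 29
181 = 6·29 + 7
29 = 4·7 + 1
7 = 7·1 + 0
gcd = 1, so the inverse exists. Back-substitute:
1 = 29 − 4·7
1 = −4·181 + 25·29
1 = 25·391 − 54·181
1 = −54·1745 + 241·391
1 = 241·16096 − 2223·1745
So 1745·(-2223) ≡ 1 (mod 16096), and -2223 ≡ 13873 (mod 16096).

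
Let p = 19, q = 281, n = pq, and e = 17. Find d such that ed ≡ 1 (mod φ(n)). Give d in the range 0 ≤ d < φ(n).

593

φ(n) = (p−1)(q−1) = 18·280 = 5040.
Need d with 17·d ≡ 1 (mod 5040). Apply the extended Euclidean algorithm:
5040 = 296·17 + 8
17 = 2·8 + 1
8 = 8·1 + 0
Back-substitute:
1 = 17 − 2·8
1 = −2·5040 + 593·17
So 17·593 ≡ 1 (mod 5040), hence d = 593.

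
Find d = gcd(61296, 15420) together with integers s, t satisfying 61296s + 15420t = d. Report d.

12

Euclidean algorithm:
61296 = 3*15420 + 15036
15420 = 1*15036 + 384
15036 = 39*384 + 60
384 = 6*60 + 24
60 = 2*24 + 12
24 = 2*12 + 0
gcd(61296, 15420) = 12.
Back-substituting:
12 = 60 − 2·24
12 = −2·384 + 13·60
12 = 13·15036 − 509·384
12 = −509·15420 + 522·15036
12 = 522·61296 − 2075·15420
So 12 = (522)·61296 + (-2075)·15420.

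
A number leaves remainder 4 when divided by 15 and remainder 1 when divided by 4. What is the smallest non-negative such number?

49

Write x = 4 + 15·k. Then 15·k ≡ 1 − 4 ≡ 1 (mod 4).
Need 15⁻¹ mod 4. Extended Euclid on (4, 3):
4 = 1×3 + 1
3 = 3×1 + 0
Back-substitute:
1 = 4 − 3
15⁻¹ ≡ 3 (mod 4), so k ≡ 3·1 ≡ 3 (mod 4).
x = 4 + 15·3 = 49.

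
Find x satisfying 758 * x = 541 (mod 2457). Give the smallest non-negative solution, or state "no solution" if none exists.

First find gcd(758, 2457):
2457 = 3·758 + 183
758 = 4·183 + 26
183 = 7·26 + 1
26 = 26·1 + 0
gcd = 1, so a unique solution mod 2457 exists.
Back-substitute for the Bézout coefficients:
1 = 183 − 7·26
1 = −7·758 + 29·183
1 = 29·2457 − 94·758
So 758·(-94) ≡ 1 (mod 2457), giving 758⁻¹ ≡ 2363.
x ≡ 758⁻¹·541 ≡ 2363·541 ≡ 743 (mod 2457).

743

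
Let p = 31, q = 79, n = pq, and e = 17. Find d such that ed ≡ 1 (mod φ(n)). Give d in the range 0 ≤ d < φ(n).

φ(n) = (p−1)(q−1) = 30·78 = 2340.
Need d with 17·d ≡ 1 (mod 2340). Apply the extended Euclidean algorithm:
2340 = 137·17 + 11
17 = 1·11 + 6
11 = 1·6 + 5
6 = 1·5 + 1
5 = 5·1 + 0
Back-substitute:
1 = 6 − 5
1 = −11 + 2·6
1 = 2·17 − 3·11
1 = −3·2340 + 413·17
So 17·413 ≡ 1 (mod 2340), hence d = 413.

413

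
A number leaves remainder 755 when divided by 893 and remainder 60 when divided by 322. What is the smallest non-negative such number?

Write x = 755 + 893·k. Then 893·k ≡ 60 − 755 ≡ 271 (mod 322).
Need 893⁻¹ mod 322. Extended Euclid on (322, 249):
322 = 1×249 + 73
249 = 3×73 + 30
73 = 2×30 + 13
30 = 2×13 + 4
13 = 3×4 + 1
4 = 4×1 + 0
Back-substitute:
1 = 13 − 3·4
1 = −3·30 + 7·13
1 = 7·73 − 17·30
1 = −17·249 + 58·73
1 = 58·322 − 75·249
893⁻¹ ≡ 247 (mod 322), so k ≡ 247·271 ≡ 283 (mod 322).
x = 755 + 893·283 = 253474.

253474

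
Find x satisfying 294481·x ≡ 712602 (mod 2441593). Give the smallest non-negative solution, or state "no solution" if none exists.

21062

First find gcd(294481, 2441593):
2441593 = 8*294481 + 85745
294481 = 3*85745 + 37246
85745 = 2*37246 + 11253
37246 = 3*11253 + 3487
11253 = 3*3487 + 792
3487 = 4*792 + 319
792 = 2*319 + 154
319 = 2*154 + 11
154 = 14*11 + 0
gcd = 11 and 11 | 712602, so solutions exist. Divide through by 11: 26771x ≡ 64782 (mod 221963).
Now find 26771⁻¹ mod 221963:
221963 = 8×26771 + 7795
26771 = 3×7795 + 3386
7795 = 2×3386 + 1023
3386 = 3×1023 + 317
1023 = 3×317 + 72
317 = 4×72 + 29
72 = 2×29 + 14
29 = 2×14 + 1
14 = 14×1 + 0
Back-substitute:
1 = 29 − 2·14
1 = −2·72 + 5·29
1 = 5·317 − 22·72
1 = −22·1023 + 71·317
1 = 71·3386 − 235·1023
1 = −235·7795 + 541·3386
1 = 541·26771 − 1858·7795
1 = −1858·221963 + 15405·26771
So 26771⁻¹ ≡ 15405 (mod 221963).
Then x ≡ 15405·64782 ≡ 21062 (mod 221963); the smallest non-negative solution is x = 21062.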